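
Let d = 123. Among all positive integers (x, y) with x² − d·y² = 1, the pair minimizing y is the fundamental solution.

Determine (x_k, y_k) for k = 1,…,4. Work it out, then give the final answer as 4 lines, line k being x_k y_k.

122 11
29767 2684
7263026 654885
1772148577 159789256

[11; 11,22] for √123; ℓ=2 ⇒ convergent index 1
a_0=11:  p_0=11·1+0=11,  q_0=11·0+1=1
a_1=11:  p_1=11·11+1=122,  q_1=11·1+0=11
(x₁, y₁) = (122, 11);  122² − 123·11² = 1 ✓
n=2: (122,11)∘(122,11) = (122·122+123·11·11, 122·11+11·122) = (29767,2684)
n=3: (29767,2684)∘(122,11) = (122·29767+123·11·2684, 122·2684+11·29767) = (7263026,654885)
n=4: (7263026,654885)∘(122,11) = (122·7263026+123·11·654885, 122·654885+11·7263026) = (1772148577,159789256)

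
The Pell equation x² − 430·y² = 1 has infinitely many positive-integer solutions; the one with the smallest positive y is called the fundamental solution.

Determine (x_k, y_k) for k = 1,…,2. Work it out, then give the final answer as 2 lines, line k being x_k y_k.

2862251 138030
16384961574001 790153011060

d=430: √d = [20; 1,2,1,3,1,…,2,1,40] (ℓ=14, even), read p_13/q_13
a_0=20:  p_0=20·1+0=20,  q_0=20·0+1=1
…
a_2=2:  p_2=2·21+20=62,  q_2=2·1+1=3
…
a_12=2:  p_12=2·754371+599138=2107880,  q_12=2·36379+28893=101651
a_13=1:  p_13=1·2107880+754371=2862251,  q_13=1·101651+36379=138030
fundamental: x₁=2862251, y₁=138030  (since 8192480787001 − 430·19052280900 = 1)
k=2:  x_2 = 2862251·2862251+430·138030·138030 = 16384961574001,  y_2 = 2862251·138030+138030·2862251 = 790153011060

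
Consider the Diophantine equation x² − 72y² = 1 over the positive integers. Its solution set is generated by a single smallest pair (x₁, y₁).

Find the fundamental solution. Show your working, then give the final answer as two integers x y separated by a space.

17 2

d=72: √d = [8; 2,16] (ℓ=2, even), read p_1/q_1
step 0: (8, 1)  from 8·(1,0) + (0,1)
step 1: (17, 2)  from 2·(8,1) + (1,0)
→ (17, 2).  Check: 17²=289, 72·2²=288, difference 1.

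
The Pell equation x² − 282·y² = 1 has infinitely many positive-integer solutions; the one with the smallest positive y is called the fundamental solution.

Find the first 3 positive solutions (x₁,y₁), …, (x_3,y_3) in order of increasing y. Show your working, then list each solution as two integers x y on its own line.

2351 140
11054401 658280
51977791151 3095232420

d=282: √d = [16; 1,3,1,4,1,3,1,32] (ℓ=8, even), read p_7/q_7
i=0: a=16 ⇒ p=16, q=1
…
i=3: a=1 ⇒ p=84, q=5
i=4: a=4 ⇒ p=403, q=24
i=5: a=1 ⇒ p=487, q=29
i=6: a=3 ⇒ p=1864, q=111
i=7: a=1 ⇒ p=2351, q=140
→ (2351, 140).  Check: 2351²=5527201, 282·140²=5527200, difference 1.
n=2: (2351,140)∘(2351,140) = (2351·2351+282·140·140, 2351·140+140·2351) = (11054401,658280)
n=3: (11054401,658280)∘(2351,140) = (2351·11054401+282·140·658280, 2351·658280+140·11054401) = (51977791151,3095232420)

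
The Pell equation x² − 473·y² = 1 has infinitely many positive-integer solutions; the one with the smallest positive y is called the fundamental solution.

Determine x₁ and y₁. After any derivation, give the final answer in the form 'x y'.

87 4

√473 → a₀=21, period (1,2,1,42); ℓ=4 even so k=3
k=0  a_k=21  p_k/q_k = 21/1
…
k=2  a_k=2  p_k/q_k = 65/3
k=3  a_k=1  p_k/q_k = 87/4
→ (87, 4).  Check: 87²=7569, 473·4²=7568, difference 1.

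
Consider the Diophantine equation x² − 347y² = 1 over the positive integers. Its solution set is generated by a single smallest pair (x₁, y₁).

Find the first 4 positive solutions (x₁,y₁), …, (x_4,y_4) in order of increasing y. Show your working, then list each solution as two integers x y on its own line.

641602 34443
823306252807 44197395372
1056469876826312026 56714274530897445
1355666371822207590758497 72775983935101527618408

[18; 1,1,1,2,4,…,1,1,36] for √347; ℓ=14 ⇒ convergent index 13
k=0  a_k=18  p_k/q_k = 18/1
k=1  a_k=1  p_k/q_k = 19/1
…
k=3  a_k=1  p_k/q_k = 56/3
k=4  a_k=2  p_k/q_k = 149/8
k=5  a_k=4  p_k/q_k = 652/35
k=6  a_k=1  p_k/q_k = 801/43
k=7  a_k=17  p_k/q_k = 14269/766
k=8  a_k=1  p_k/q_k = 15070/809
…
k=10  a_k=2  p_k/q_k = 164168/8813
k=11  a_k=1  p_k/q_k = 238717/12815
k=12  a_k=1  p_k/q_k = 402885/21628
k=13  a_k=1  p_k/q_k = 641602/34443
fundamental: x₁=641602, y₁=34443  (since 411653126404 − 347·1186320249 = 1)
(641602+34443√347)^2 = 823306252807 + 44197395372√347
(641602+34443√347)^3 = 1056469876826312026 + 56714274530897445√347
(641602+34443√347)^4 = 1355666371822207590758497 + 72775983935101527618408√347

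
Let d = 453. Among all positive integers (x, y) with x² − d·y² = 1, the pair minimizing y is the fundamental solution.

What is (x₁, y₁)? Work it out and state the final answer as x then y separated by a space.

√453 = [21; 3,1,1,10,14,10,1,1,3,42, …], period ℓ=10 (even) → k=9
i=0: a=21 ⇒ p=21, q=1
i=1: a=3 ⇒ p=64, q=3
…
i=4: a=10 ⇒ p=1575, q=74
i=5: a=14 ⇒ p=22199, q=1043
i=6: a=10 ⇒ p=223565, q=10504
i=7: a=1 ⇒ p=245764, q=11547
i=8: a=1 ⇒ p=469329, q=22051
i=9: a=3 ⇒ p=1653751, q=77700
→ (1653751, 77700).  Check: 1653751²=2734892370001, 453·77700²=2734892370000, difference 1.

1653751 77700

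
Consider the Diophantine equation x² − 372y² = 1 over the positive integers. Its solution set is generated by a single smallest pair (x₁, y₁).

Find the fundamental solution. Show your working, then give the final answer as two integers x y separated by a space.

d=372: √d = [19; 3,2,12,2,3,38] (ℓ=6, even), read p_5/q_5
k=0  a_k=19  p_k/q_k = 19/1
…
k=2  a_k=2  p_k/q_k = 135/7
…
k=4  a_k=2  p_k/q_k = 3491/181
k=5  a_k=3  p_k/q_k = 12151/630
→ (12151, 630).  Check: 12151²=147646801, 372·630²=147646800, difference 1.

12151 630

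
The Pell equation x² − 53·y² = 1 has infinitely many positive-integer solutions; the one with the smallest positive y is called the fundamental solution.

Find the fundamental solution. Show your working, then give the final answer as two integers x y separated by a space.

[7; 3,1,1,3,14] for √53; ℓ=5 ⇒ convergent index 9
i=0: a=7 ⇒ p=7, q=1
i=1: a=3 ⇒ p=22, q=3
i=2: a=1 ⇒ p=29, q=4
i=3: a=1 ⇒ p=51, q=7
i=4: a=3 ⇒ p=182, q=25
i=5: a=14 ⇒ p=2599, q=357
i=6: a=3 ⇒ p=7979, q=1096
i=7: a=1 ⇒ p=10578, q=1453
i=8: a=1 ⇒ p=18557, q=2549
i=9: a=3 ⇒ p=66249, q=9100
fundamental: x₁=66249, y₁=9100  (since 4388930001 − 53·82810000 = 1)

66249 9100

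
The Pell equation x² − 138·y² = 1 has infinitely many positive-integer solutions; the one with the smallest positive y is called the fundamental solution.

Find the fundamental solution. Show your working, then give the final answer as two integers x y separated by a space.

47 4

√138 → a₀=11, period (1,2,1,22); ℓ=4 even so k=3
a_0=11:  p_0=11·1+0=11,  q_0=11·0+1=1
…
a_2=2:  p_2=2·12+11=35,  q_2=2·1+1=3
a_3=1:  p_3=1·35+12=47,  q_3=1·3+1=4
(x₁, y₁) = (47, 4);  47² − 138·4² = 1 ✓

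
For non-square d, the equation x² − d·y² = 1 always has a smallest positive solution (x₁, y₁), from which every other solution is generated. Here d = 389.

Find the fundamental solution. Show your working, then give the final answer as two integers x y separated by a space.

√389 → a₀=19, period (1,2,1,1,1,1,2,1,38); ℓ=9 odd so k=17
i=0: a=19 ⇒ p=19, q=1
i=1: a=1 ⇒ p=20, q=1
i=2: a=2 ⇒ p=59, q=3
i=3: a=1 ⇒ p=79, q=4
i=4: a=1 ⇒ p=138, q=7
i=5: a=1 ⇒ p=217, q=11
i=6: a=1 ⇒ p=355, q=18
i=7: a=2 ⇒ p=927, q=47
…
i=9: a=38 ⇒ p=49643, q=2517
…
i=13: a=1 ⇒ p=353911, q=17944
i=14: a=1 ⇒ p=556329, q=28207
…
i=16: a=2 ⇒ p=2376809, q=120509
i=17: a=1 ⇒ p=3287049, q=166660
→ (3287049, 166660).  Check: 3287049²=10804691128401, 389·166660²=10804691128400, difference 1.

3287049 166660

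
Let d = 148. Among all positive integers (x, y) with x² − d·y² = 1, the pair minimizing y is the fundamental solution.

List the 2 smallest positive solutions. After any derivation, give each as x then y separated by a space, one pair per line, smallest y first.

73 6
10657 876

d=148: √d = [12; 6,24] (ℓ=2, even), read p_1/q_1
i=0: a=12 ⇒ p=12, q=1
i=1: a=6 ⇒ p=73, q=6
(x₁, y₁) = (73, 6);  73² − 148·6² = 1 ✓
k=2:  x_2 = 73·73+148·6·6 = 10657,  y_2 = 73·6+6·73 = 876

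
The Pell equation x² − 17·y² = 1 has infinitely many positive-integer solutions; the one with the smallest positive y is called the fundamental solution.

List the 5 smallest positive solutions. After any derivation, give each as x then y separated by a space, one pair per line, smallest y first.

d=17: √d = [4; 8] (ℓ=1, odd), read p_1/q_1
a_0=4:  p_0=4·1+0=4,  q_0=4·0+1=1
a_1=8:  p_1=8·4+1=33,  q_1=8·1+0=8
(x₁, y₁) = (33, 8);  33² − 17·8² = 1 ✓
k=2:  x_2 = 33·33+17·8·8 = 2177,  y_2 = 33·8+8·33 = 528
k=3:  x_3 = 33·2177+17·8·528 = 143649,  y_3 = 33·528+8·2177 = 34840
k=4:  x_4 = 33·143649+17·8·34840 = 9478657,  y_4 = 33·34840+8·143649 = 2298912
k=5:  x_5 = 33·9478657+17·8·2298912 = 625447713,  y_5 = 33·2298912+8·9478657 = 151693352

33 8
2177 528
143649 34840
9478657 2298912
625447713 151693352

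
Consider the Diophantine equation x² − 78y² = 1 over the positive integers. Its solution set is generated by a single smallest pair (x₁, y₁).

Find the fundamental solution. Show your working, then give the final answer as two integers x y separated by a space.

53 6

√78 → a₀=8, period (1,4,1,16); ℓ=4 even so k=3
i=0: a=8 ⇒ p=8, q=1
…
i=2: a=4 ⇒ p=44, q=5
i=3: a=1 ⇒ p=53, q=6
fundamental: x₁=53, y₁=6  (since 2809 − 78·36 = 1)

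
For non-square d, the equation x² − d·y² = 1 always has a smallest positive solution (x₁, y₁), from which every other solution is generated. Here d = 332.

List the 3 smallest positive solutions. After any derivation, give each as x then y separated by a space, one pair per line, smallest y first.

d=332: √d = [18; 4,1,1,8,1,1,4,36] (ℓ=8, even), read p_7/q_7
k=0  a_k=18  p_k/q_k = 18/1
k=1  a_k=4  p_k/q_k = 73/4
k=2  a_k=1  p_k/q_k = 91/5
k=3  a_k=1  p_k/q_k = 164/9
…
k=5  a_k=1  p_k/q_k = 1567/86
k=6  a_k=1  p_k/q_k = 2970/163
k=7  a_k=4  p_k/q_k = 13447/738
(x₁, y₁) = (13447, 738);  13447² − 332·738² = 1 ✓
(13447+738√332)^2 = 361643617 + 19847772√332
(13447+738√332)^3 = 9726043422151 + 533785979430√332

13447 738
361643617 19847772
9726043422151 533785979430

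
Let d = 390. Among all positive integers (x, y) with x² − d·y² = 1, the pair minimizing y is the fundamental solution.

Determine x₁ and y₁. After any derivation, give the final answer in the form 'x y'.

√390 = [19; 1,2,1,38, …], period ℓ=4 (even) → k=3
a_0=19:  p_0=19·1+0=19,  q_0=19·0+1=1
a_1=1:  p_1=1·19+1=20,  q_1=1·1+0=1
a_2=2:  p_2=2·20+19=59,  q_2=2·1+1=3
a_3=1:  p_3=1·59+20=79,  q_3=1·3+1=4
fundamental: x₁=79, y₁=4  (since 6241 − 390·16 = 1)

79 4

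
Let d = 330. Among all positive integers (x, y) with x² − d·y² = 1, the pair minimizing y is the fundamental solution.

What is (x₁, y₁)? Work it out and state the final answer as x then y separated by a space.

109 6

d=330: √d = [18; 6,36] (ℓ=2, even), read p_1/q_1
step 0: (18, 1)  from 18·(1,0) + (0,1)
step 1: (109, 6)  from 6·(18,1) + (1,0)
→ (109, 6).  Check: 109²=11881, 330·6²=11880, difference 1.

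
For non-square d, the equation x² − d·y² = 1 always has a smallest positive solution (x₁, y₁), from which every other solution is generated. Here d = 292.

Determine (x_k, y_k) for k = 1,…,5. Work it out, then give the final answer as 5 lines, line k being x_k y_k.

2281249 133500
10408194000001 609093483000
47487364308614281249 2778987798000400500
216661004683313632776000001 12679126270400622186966000
988515400545561595548925838281249 57848488250447518938990000667500

√292 = [17; 11,2,1,3,8,3,1,2,11,34, …], period ℓ=10 (even) → k=9
step 0: (17, 1)  from 17·(1,0) + (0,1)
step 1: (188, 11)  from 11·(17,1) + (1,0)
…
step 4: (2136, 125)  from 3·(581,34) + (393,23)
step 5: (17669, 1034)  from 8·(2136,125) + (581,34)
…
step 8: (200767, 11749)  from 2·(72812,4261) + (55143,3227)
step 9: (2281249, 133500)  from 11·(200767,11749) + (72812,4261)
→ (2281249, 133500).  Check: 2281249²=5204097000001, 292·133500²=5204097000000, difference 1.
k=2:  x_2 = 2281249·2281249+292·133500·133500 = 10408194000001,  y_2 = 2281249·133500+133500·2281249 = 609093483000
k=3:  x_3 = 2281249·10408194000001+292·133500·609093483000 = 47487364308614281249,  y_3 = 2281249·609093483000+133500·10408194000001 = 2778987798000400500
k=4:  x_4 = 2281249·47487364308614281249+292·133500·2778987798000400500 = 216661004683313632776000001,  y_4 = 2281249·2778987798000400500+133500·47487364308614281249 = 12679126270400622186966000
k=5:  x_5 = 2281249·216661004683313632776000001+292·133500·12679126270400622186966000 = 988515400545561595548925838281249,  y_5 = 2281249·12679126270400622186966000+133500·216661004683313632776000001 = 57848488250447518938990000667500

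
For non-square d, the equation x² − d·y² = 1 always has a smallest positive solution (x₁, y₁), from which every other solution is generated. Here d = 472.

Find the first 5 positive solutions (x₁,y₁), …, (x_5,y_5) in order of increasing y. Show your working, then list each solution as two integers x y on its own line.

306917 14127
188396089777 8671632918
115643925371868101 5322943120573485
70986173286526887819457 3267403467465432958572
43573726693046301732396700037 2005643340042853631571511563

√472 → a₀=21, period (1,2,1,1,1,…,2,1,42); ℓ=14 even so k=13
k=0  a_k=21  p_k/q_k = 21/1
…
k=2  a_k=2  p_k/q_k = 65/3
k=3  a_k=1  p_k/q_k = 87/4
k=4  a_k=1  p_k/q_k = 152/7
k=5  a_k=1  p_k/q_k = 239/11
k=6  a_k=4  p_k/q_k = 1108/51
k=7  a_k=5  p_k/q_k = 5779/266
k=8  a_k=4  p_k/q_k = 24224/1115
k=9  a_k=1  p_k/q_k = 30003/1381
…
k=11  a_k=1  p_k/q_k = 84230/3877
k=12  a_k=2  p_k/q_k = 222687/10250
k=13  a_k=1  p_k/q_k = 306917/14127
(x₁, y₁) = (306917, 14127);  306917² − 472·14127² = 1 ✓
(306917+14127√472)^2 = 188396089777 + 8671632918√472
(306917+14127√472)^3 = 115643925371868101 + 5322943120573485√472
(306917+14127√472)^4 = 70986173286526887819457 + 3267403467465432958572√472
(306917+14127√472)^5 = 43573726693046301732396700037 + 2005643340042853631571511563√472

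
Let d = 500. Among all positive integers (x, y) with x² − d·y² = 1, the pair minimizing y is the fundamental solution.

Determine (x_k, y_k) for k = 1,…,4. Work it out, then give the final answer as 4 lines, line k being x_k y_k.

√500 → a₀=22, period (2,1,3,2,1,…,1,2,44); ℓ=14 even so k=13
step 0: (22, 1)  from 22·(1,0) + (0,1)
step 1: (45, 2)  from 2·(22,1) + (1,0)
step 2: (67, 3)  from 1·(45,2) + (22,1)
step 3: (246, 11)  from 3·(67,3) + (45,2)
step 4: (559, 25)  from 2·(246,11) + (67,3)
…
step 6: (1364, 61)  from 1·(805,36) + (559,25)
step 7: (14445, 646)  from 10·(1364,61) + (805,36)
…
step 9: (30254, 1353)  from 1·(15809,707) + (14445,646)
step 10: (76317, 3413)  from 2·(30254,1353) + (15809,707)
step 11: (259205, 11592)  from 3·(76317,3413) + (30254,1353)
step 12: (335522, 15005)  from 1·(259205,11592) + (76317,3413)
step 13: (930249, 41602)  from 2·(335522,15005) + (259205,11592)
(x₁, y₁) = (930249, 41602);  930249² − 500·41602² = 1 ✓
(x_2, y_2) = (930249·930249 + 500·41602·41602, 930249·41602 + 41602·930249) = (1730726404001, 77400437796)
(x_3, y_3) = (930249·1730726404001 + 500·41602·77400437796, 930249·77400437796 + 41602·1730726404001) = (3220013013190122249, 144003359718540806)
(x_4, y_4) = (930249·3220013013190122249 + 500·41602·144003359718540806, 930249·144003359718540806 + 41602·3220013013190122249) = (5990827771012465337616001, 267917962749548332043592)

930249 41602
1730726404001 77400437796
3220013013190122249 144003359718540806
5990827771012465337616001 267917962749548332043592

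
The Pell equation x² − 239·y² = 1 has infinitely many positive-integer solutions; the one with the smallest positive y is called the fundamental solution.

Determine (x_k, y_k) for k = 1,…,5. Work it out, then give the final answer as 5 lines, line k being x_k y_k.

[15; 2,5,1,2,4,15,4,2,1,5,2,30] for √239; ℓ=12 ⇒ convergent index 11
k=0  a_k=15  p_k/q_k = 15/1
…
k=2  a_k=5  p_k/q_k = 170/11
…
k=4  a_k=2  p_k/q_k = 572/37
…
k=6  a_k=15  p_k/q_k = 37907/2452
…
k=8  a_k=2  p_k/q_k = 346141/22390
…
k=10  a_k=5  p_k/q_k = 2847431/184185
k=11  a_k=2  p_k/q_k = 6195120/400729
(x₁, y₁) = (6195120, 400729);  6195120² − 239·400729² = 1 ✓
(6195120+400729√239)^2 = 76759023628799 + 4965128484960√239
(6195120+400729√239)^3 = 951062724926484326640 + 61519133559490389671√239
(6195120+400729√239)^4 = 11783895416893046404284364801 + 762236829394135240588726080√239
(6195120+400729√239)^5 = 146005292350203948217495381647615600 + 9444297253032328704218497935069529√239

6195120 400729
76759023628799 4965128484960
951062724926484326640 61519133559490389671
11783895416893046404284364801 762236829394135240588726080
146005292350203948217495381647615600 9444297253032328704218497935069529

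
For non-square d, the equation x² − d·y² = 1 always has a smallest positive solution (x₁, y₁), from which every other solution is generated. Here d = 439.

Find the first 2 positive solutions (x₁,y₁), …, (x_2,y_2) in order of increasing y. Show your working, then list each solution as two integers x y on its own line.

√439 = [20; 1,19,1,40, …], period ℓ=4 (even) → k=3
a_0=20:  p_0=20·1+0=20,  q_0=20·0+1=1
a_1=1:  p_1=1·20+1=21,  q_1=1·1+0=1
a_2=19:  p_2=19·21+20=419,  q_2=19·1+1=20
a_3=1:  p_3=1·419+21=440,  q_3=1·20+1=21
(x₁, y₁) = (440, 21);  440² − 439·21² = 1 ✓
k=2:  x_2 = 440·440+439·21·21 = 387199,  y_2 = 440·21+21·440 = 18480

440 21
387199 18480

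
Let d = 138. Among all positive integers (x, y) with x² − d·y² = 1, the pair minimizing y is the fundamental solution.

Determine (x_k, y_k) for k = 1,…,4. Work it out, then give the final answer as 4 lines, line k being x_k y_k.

47 4
4417 376
415151 35340
39019777 3321584

d=138: √d = [11; 1,2,1,22] (ℓ=4, even), read p_3/q_3
a_0=11:  p_0=11·1+0=11,  q_0=11·0+1=1
…
a_2=2:  p_2=2·12+11=35,  q_2=2·1+1=3
a_3=1:  p_3=1·35+12=47,  q_3=1·3+1=4
(x₁, y₁) = (47, 4);  47² − 138·4² = 1 ✓
(47+4√138)^2 = 4417 + 376√138
(47+4√138)^3 = 415151 + 35340√138
(47+4√138)^4 = 39019777 + 3321584√138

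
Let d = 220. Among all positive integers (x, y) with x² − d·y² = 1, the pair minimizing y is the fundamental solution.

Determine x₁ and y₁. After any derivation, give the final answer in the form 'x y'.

89 6

[14; 1,4,1,28] for √220; ℓ=4 ⇒ convergent index 3
k=0  a_k=14  p_k/q_k = 14/1
k=1  a_k=1  p_k/q_k = 15/1
k=2  a_k=4  p_k/q_k = 74/5
k=3  a_k=1  p_k/q_k = 89/6
→ (89, 6).  Check: 89²=7921, 220·6²=7920, difference 1.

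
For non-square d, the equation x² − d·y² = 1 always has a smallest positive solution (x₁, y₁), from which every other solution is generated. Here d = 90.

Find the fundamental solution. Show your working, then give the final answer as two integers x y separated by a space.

√90 → a₀=9, period (2,18); ℓ=2 even so k=1
step 0: (9, 1)  from 9·(1,0) + (0,1)
step 1: (19, 2)  from 2·(9,1) + (1,0)
(x₁, y₁) = (19, 2);  19² − 90·2² = 1 ✓

19 2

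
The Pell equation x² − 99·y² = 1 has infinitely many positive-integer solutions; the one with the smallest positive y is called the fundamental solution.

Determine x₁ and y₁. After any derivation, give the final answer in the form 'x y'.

√99 = [9; 1,18, …], period ℓ=2 (even) → k=1
k=0  a_k=9  p_k/q_k = 9/1
k=1  a_k=1  p_k/q_k = 10/1
(x₁, y₁) = (10, 1);  10² − 99·1² = 1 ✓

10 1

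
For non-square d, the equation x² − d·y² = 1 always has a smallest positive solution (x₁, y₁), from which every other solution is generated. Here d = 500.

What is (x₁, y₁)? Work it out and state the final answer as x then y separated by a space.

√500 → a₀=22, period (2,1,3,2,1,…,1,2,44); ℓ=14 even so k=13
i=0: a=22 ⇒ p=22, q=1
i=1: a=2 ⇒ p=45, q=2
i=2: a=1 ⇒ p=67, q=3
i=3: a=3 ⇒ p=246, q=11
i=4: a=2 ⇒ p=559, q=25
…
i=6: a=1 ⇒ p=1364, q=61
…
i=8: a=1 ⇒ p=15809, q=707
i=9: a=1 ⇒ p=30254, q=1353
i=10: a=2 ⇒ p=76317, q=3413
i=11: a=3 ⇒ p=259205, q=11592
i=12: a=1 ⇒ p=335522, q=15005
i=13: a=2 ⇒ p=930249, q=41602
fundamental: x₁=930249, y₁=41602  (since 865363202001 − 500·1730726404 = 1)

930249 41602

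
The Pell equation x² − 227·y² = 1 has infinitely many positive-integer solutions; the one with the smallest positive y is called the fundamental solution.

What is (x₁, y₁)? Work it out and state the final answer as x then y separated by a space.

226 15

d=227: √d = [15; 15,30] (ℓ=2, even), read p_1/q_1
step 0: (15, 1)  from 15·(1,0) + (0,1)
step 1: (226, 15)  from 15·(15,1) + (1,0)
→ (226, 15).  Check: 226²=51076, 227·15²=51075, difference 1.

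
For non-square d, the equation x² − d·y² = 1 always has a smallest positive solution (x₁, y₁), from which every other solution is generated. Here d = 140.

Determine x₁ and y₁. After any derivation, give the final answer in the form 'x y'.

71 6

d=140: √d = [11; 1,4,1,22] (ℓ=4, even), read p_3/q_3
a_0=11:  p_0=11·1+0=11,  q_0=11·0+1=1
…
a_2=4:  p_2=4·12+11=59,  q_2=4·1+1=5
a_3=1:  p_3=1·59+12=71,  q_3=1·5+1=6
→ (71, 6).  Check: 71²=5041, 140·6²=5040, difference 1.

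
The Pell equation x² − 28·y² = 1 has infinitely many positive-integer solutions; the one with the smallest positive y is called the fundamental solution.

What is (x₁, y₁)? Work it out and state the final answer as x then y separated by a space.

127 24

[5; 3,2,3,10] for √28; ℓ=4 ⇒ convergent index 3
a_0=5:  p_0=5·1+0=5,  q_0=5·0+1=1
a_1=3:  p_1=3·5+1=16,  q_1=3·1+0=3
a_2=2:  p_2=2·16+5=37,  q_2=2·3+1=7
a_3=3:  p_3=3·37+16=127,  q_3=3·7+3=24
(x₁, y₁) = (127, 24);  127² − 28·24² = 1 ✓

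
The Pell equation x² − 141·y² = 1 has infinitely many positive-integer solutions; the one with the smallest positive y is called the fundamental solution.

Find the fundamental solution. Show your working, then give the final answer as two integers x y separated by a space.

√141 → a₀=11, period (1,6,1,22); ℓ=4 even so k=3
k=0  a_k=11  p_k/q_k = 11/1
…
k=2  a_k=6  p_k/q_k = 83/7
k=3  a_k=1  p_k/q_k = 95/8
→ (95, 8).  Check: 95²=9025, 141·8²=9024, difference 1.

95 8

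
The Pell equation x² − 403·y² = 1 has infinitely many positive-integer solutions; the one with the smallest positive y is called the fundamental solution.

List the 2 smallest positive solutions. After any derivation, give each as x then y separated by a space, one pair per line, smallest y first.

√403 = [20; 13,2,1,3,1,3,1,2,13,40, …], period ℓ=10 (even) → k=9
i=0: a=20 ⇒ p=20, q=1
…
i=6: a=3 ⇒ p=14213, q=708
…
i=8: a=2 ⇒ p=50147, q=2498
i=9: a=13 ⇒ p=669878, q=33369
fundamental: x₁=669878, y₁=33369  (since 448736534884 − 403·1113490161 = 1)
n=2: (669878,33369)∘(669878,33369) = (669878·669878+403·33369·33369, 669878·33369+33369·669878) = (897473069767,44706317964)

669878 33369
897473069767 44706317964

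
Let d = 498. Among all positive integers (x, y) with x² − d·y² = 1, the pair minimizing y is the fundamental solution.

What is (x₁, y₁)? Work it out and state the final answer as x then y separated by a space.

179777 8056

√498 = [22; 3,6,22,6,3,44, …], period ℓ=6 (even) → k=5
a_0=22:  p_0=22·1+0=22,  q_0=22·0+1=1
a_1=3:  p_1=3·22+1=67,  q_1=3·1+0=3
…
a_4=6:  p_4=6·9395+424=56794,  q_4=6·421+19=2545
a_5=3:  p_5=3·56794+9395=179777,  q_5=3·2545+421=8056
(x₁, y₁) = (179777, 8056);  179777² − 498·8056² = 1 ✓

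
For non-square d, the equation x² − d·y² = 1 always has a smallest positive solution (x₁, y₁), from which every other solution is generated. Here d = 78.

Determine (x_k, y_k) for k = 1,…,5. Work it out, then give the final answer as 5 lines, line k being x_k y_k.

√78 → a₀=8, period (1,4,1,16); ℓ=4 even so k=3
step 0: (8, 1)  from 8·(1,0) + (0,1)
…
step 2: (44, 5)  from 4·(9,1) + (8,1)
step 3: (53, 6)  from 1·(44,5) + (9,1)
(x₁, y₁) = (53, 6);  53² − 78·6² = 1 ✓
k=2:  x_2 = 53·53+78·6·6 = 5617,  y_2 = 53·6+6·53 = 636
k=3:  x_3 = 53·5617+78·6·636 = 595349,  y_3 = 53·636+6·5617 = 67410
k=4:  x_4 = 53·595349+78·6·67410 = 63101377,  y_4 = 53·67410+6·595349 = 7144824
k=5:  x_5 = 53·63101377+78·6·7144824 = 6688150613,  y_5 = 53·7144824+6·63101377 = 757283934

53 6
5617 636
595349 67410
63101377 7144824
6688150613 757283934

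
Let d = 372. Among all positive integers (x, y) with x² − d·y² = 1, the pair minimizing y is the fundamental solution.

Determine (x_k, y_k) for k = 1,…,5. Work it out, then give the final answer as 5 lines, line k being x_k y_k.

√372 → a₀=19, period (3,2,12,2,3,38); ℓ=6 even so k=5
step 0: (19, 1)  from 19·(1,0) + (0,1)
…
step 3: (1678, 87)  from 12·(135,7) + (58,3)
step 4: (3491, 181)  from 2·(1678,87) + (135,7)
step 5: (12151, 630)  from 3·(3491,181) + (1678,87)
fundamental: x₁=12151, y₁=630  (since 147646801 − 372·396900 = 1)
(12151+630√372)^2 = 295293601 + 15310260√372
(12151+630√372)^3 = 7176225079351 + 372069937890√372
(12151+630√372)^4 = 174396621583094401 + 9042043615292520√372
(12151+630√372)^5 = 4238186690536135053751 + 219739743566768883150√372

12151 630
295293601 15310260
7176225079351 372069937890
174396621583094401 9042043615292520
4238186690536135053751 219739743566768883150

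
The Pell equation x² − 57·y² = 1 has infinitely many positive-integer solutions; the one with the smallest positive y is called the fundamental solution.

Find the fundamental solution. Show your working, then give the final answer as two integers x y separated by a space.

151 20

d=57: √d = [7; 1,1,4,1,1,14] (ℓ=6, even), read p_5/q_5
step 0: (7, 1)  from 7·(1,0) + (0,1)
step 1: (8, 1)  from 1·(7,1) + (1,0)
…
step 4: (83, 11)  from 1·(68,9) + (15,2)
step 5: (151, 20)  from 1·(83,11) + (68,9)
fundamental: x₁=151, y₁=20  (since 22801 − 57·400 = 1)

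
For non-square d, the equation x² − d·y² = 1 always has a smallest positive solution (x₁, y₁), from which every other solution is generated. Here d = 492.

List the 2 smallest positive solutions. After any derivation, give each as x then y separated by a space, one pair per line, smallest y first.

√492 → a₀=22, period (5,1,1,10,1,1,5,44); ℓ=8 even so k=7
a_0=22:  p_0=22·1+0=22,  q_0=22·0+1=1
…
a_4=10:  p_4=10·244+133=2573,  q_4=10·11+6=116
a_5=1:  p_5=1·2573+244=2817,  q_5=1·116+11=127
a_6=1:  p_6=1·2817+2573=5390,  q_6=1·127+116=243
a_7=5:  p_7=5·5390+2817=29767,  q_7=5·243+127=1342
(x₁, y₁) = (29767, 1342);  29767² − 492·1342² = 1 ✓
k=2:  x_2 = 29767·29767+492·1342·1342 = 1772148577,  y_2 = 29767·1342+1342·29767 = 79894628

29767 1342
1772148577 79894628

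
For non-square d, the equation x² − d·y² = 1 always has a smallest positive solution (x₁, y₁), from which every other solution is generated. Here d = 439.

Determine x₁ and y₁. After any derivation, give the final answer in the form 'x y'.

√439 = [20; 1,19,1,40, …], period ℓ=4 (even) → k=3
i=0: a=20 ⇒ p=20, q=1
i=1: a=1 ⇒ p=21, q=1
i=2: a=19 ⇒ p=419, q=20
i=3: a=1 ⇒ p=440, q=21
(x₁, y₁) = (440, 21);  440² − 439·21² = 1 ✓

440 21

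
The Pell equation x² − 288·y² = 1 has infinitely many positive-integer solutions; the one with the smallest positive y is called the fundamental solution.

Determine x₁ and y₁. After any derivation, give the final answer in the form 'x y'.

17 1

√288 = [16; 1,32, …], period ℓ=2 (even) → k=1
a_0=16:  p_0=16·1+0=16,  q_0=16·0+1=1
a_1=1:  p_1=1·16+1=17,  q_1=1·1+0=1
→ (17, 1).  Check: 17²=289, 288·1²=288, difference 1.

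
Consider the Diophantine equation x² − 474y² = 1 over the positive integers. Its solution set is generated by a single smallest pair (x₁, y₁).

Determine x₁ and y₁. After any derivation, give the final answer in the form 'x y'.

193549 8890

√474 = [21; 1,3,2,1,1,…,3,1,42, …], period ℓ=14 (even) → k=13
k=0  a_k=21  p_k/q_k = 21/1
k=1  a_k=1  p_k/q_k = 22/1
k=2  a_k=3  p_k/q_k = 87/4
k=3  a_k=2  p_k/q_k = 196/9
k=4  a_k=1  p_k/q_k = 283/13
k=5  a_k=1  p_k/q_k = 479/22
k=6  a_k=1  p_k/q_k = 762/35
…
k=9  a_k=1  p_k/q_k = 10864/499
k=10  a_k=1  p_k/q_k = 16677/766
k=11  a_k=2  p_k/q_k = 44218/2031
k=12  a_k=3  p_k/q_k = 149331/6859
k=13  a_k=1  p_k/q_k = 193549/8890
fundamental: x₁=193549, y₁=8890  (since 37461215401 − 474·79032100 = 1)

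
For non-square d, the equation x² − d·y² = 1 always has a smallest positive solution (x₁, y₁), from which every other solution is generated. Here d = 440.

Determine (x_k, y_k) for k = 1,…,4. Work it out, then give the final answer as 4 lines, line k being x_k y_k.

21 1
881 42
36981 1763
1552321 74004

[20; 1,40] for √440; ℓ=2 ⇒ convergent index 1
k=0  a_k=20  p_k/q_k = 20/1
k=1  a_k=1  p_k/q_k = 21/1
fundamental: x₁=21, y₁=1  (since 441 − 440·1 = 1)
n=2: (21,1)∘(21,1) = (21·21+440·1·1, 21·1+1·21) = (881,42)
n=3: (881,42)∘(21,1) = (21·881+440·1·42, 21·42+1·881) = (36981,1763)
n=4: (36981,1763)∘(21,1) = (21·36981+440·1·1763, 21·1763+1·36981) = (1552321,74004)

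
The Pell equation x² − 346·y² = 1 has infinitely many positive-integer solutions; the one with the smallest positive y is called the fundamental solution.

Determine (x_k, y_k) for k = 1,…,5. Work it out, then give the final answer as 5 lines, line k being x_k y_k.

[18; 1,1,1,1,36] for √346; ℓ=5 ⇒ convergent index 9
step 0: (18, 1)  from 18·(1,0) + (0,1)
step 1: (19, 1)  from 1·(18,1) + (1,0)
step 2: (37, 2)  from 1·(19,1) + (18,1)
step 3: (56, 3)  from 1·(37,2) + (19,1)
step 4: (93, 5)  from 1·(56,3) + (37,2)
step 5: (3404, 183)  from 36·(93,5) + (56,3)
…
step 7: (6901, 371)  from 1·(3497,188) + (3404,183)
step 8: (10398, 559)  from 1·(6901,371) + (3497,188)
step 9: (17299, 930)  from 1·(10398,559) + (6901,371)
(x₁, y₁) = (17299, 930);  17299² − 346·930² = 1 ✓
(17299+930√346)^2 = 598510801 + 32176140√346
(17299+930√346)^3 = 20707276675699 + 1113230090790√346
(17299+930√346)^4 = 716430357827323201 + 38515534648976280√346
(17299+930√346)^5 = 24787057499402451432499 + 1332560466672051244650√346

17299 930
598510801 32176140
20707276675699 1113230090790
716430357827323201 38515534648976280
24787057499402451432499 1332560466672051244650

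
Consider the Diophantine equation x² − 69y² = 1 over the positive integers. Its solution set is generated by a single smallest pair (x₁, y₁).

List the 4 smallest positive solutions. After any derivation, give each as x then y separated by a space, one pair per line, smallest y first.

7775 936
120901249 14554800
1880014414175 226327139064
29234224019520001 3519386997890400

√69 = [8; 3,3,1,4,1,3,3,16, …], period ℓ=8 (even) → k=7
a_0=8:  p_0=8·1+0=8,  q_0=8·0+1=1
…
a_2=3:  p_2=3·25+8=83,  q_2=3·3+1=10
…
a_4=4:  p_4=4·108+83=515,  q_4=4·13+10=62
a_5=1:  p_5=1·515+108=623,  q_5=1·62+13=75
a_6=3:  p_6=3·623+515=2384,  q_6=3·75+62=287
a_7=3:  p_7=3·2384+623=7775,  q_7=3·287+75=936
→ (7775, 936).  Check: 7775²=60450625, 69·936²=60450624, difference 1.
k=2:  x_2 = 7775·7775+69·936·936 = 120901249,  y_2 = 7775·936+936·7775 = 14554800
k=3:  x_3 = 7775·120901249+69·936·14554800 = 1880014414175,  y_3 = 7775·14554800+936·120901249 = 226327139064
k=4:  x_4 = 7775·1880014414175+69·936·226327139064 = 29234224019520001,  y_4 = 7775·226327139064+936·1880014414175 = 3519386997890400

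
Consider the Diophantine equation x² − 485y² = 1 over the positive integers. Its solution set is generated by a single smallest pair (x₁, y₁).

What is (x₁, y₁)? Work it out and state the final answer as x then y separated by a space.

[22; 44] for √485; ℓ=1 ⇒ convergent index 1
i=0: a=22 ⇒ p=22, q=1
i=1: a=44 ⇒ p=969, q=44
(x₁, y₁) = (969, 44);  969² − 485·44² = 1 ✓

969 44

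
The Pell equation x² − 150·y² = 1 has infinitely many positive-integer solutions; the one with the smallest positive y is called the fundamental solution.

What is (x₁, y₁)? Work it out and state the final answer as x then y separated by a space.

[12; 4,24] for √150; ℓ=2 ⇒ convergent index 1
step 0: (12, 1)  from 12·(1,0) + (0,1)
step 1: (49, 4)  from 4·(12,1) + (1,0)
→ (49, 4).  Check: 49²=2401, 150·4²=2400, difference 1.

49 4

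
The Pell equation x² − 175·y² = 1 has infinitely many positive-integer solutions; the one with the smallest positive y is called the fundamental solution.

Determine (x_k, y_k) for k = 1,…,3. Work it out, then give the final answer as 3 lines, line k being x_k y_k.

√175 = [13; 4,2,1,2,4,26, …], period ℓ=6 (even) → k=5
i=0: a=13 ⇒ p=13, q=1
i=1: a=4 ⇒ p=53, q=4
i=2: a=2 ⇒ p=119, q=9
i=3: a=1 ⇒ p=172, q=13
i=4: a=2 ⇒ p=463, q=35
i=5: a=4 ⇒ p=2024, q=153
fundamental: x₁=2024, y₁=153  (since 4096576 − 175·23409 = 1)
(x_2, y_2) = (2024·2024 + 175·153·153, 2024·153 + 153·2024) = (8193151, 619344)
(x_3, y_3) = (2024·8193151 + 175·153·619344, 2024·619344 + 153·8193151) = (33165873224, 2507104359)

2024 153
8193151 619344
33165873224 2507104359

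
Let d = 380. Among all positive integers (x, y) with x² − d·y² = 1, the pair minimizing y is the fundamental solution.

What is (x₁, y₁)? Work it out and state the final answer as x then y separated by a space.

d=380: √d = [19; 2,38] (ℓ=2, even), read p_1/q_1
k=0  a_k=19  p_k/q_k = 19/1
k=1  a_k=2  p_k/q_k = 39/2
(x₁, y₁) = (39, 2);  39² − 380·2² = 1 ✓

39 2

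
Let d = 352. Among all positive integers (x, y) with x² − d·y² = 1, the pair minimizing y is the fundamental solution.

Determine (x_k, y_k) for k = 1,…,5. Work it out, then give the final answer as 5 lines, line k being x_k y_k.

77617 4137
12048797377 642203058
1870383011943601 99691749501435
290347036464004160257 15475549041463557732
45071731856582838801391537 2402331379802862171467853

[18; 1,3,5,9,5,3,1,36] for √352; ℓ=8 ⇒ convergent index 7
i=0: a=18 ⇒ p=18, q=1
…
i=4: a=9 ⇒ p=3621, q=193
…
i=6: a=3 ⇒ p=59118, q=3151
i=7: a=1 ⇒ p=77617, q=4137
→ (77617, 4137).  Check: 77617²=6024398689, 352·4137²=6024398688, difference 1.
k=2:  x_2 = 77617·77617+352·4137·4137 = 12048797377,  y_2 = 77617·4137+4137·77617 = 642203058
k=3:  x_3 = 77617·12048797377+352·4137·642203058 = 1870383011943601,  y_3 = 77617·642203058+4137·12048797377 = 99691749501435
k=4:  x_4 = 77617·1870383011943601+352·4137·99691749501435 = 290347036464004160257,  y_4 = 77617·99691749501435+4137·1870383011943601 = 15475549041463557732
k=5:  x_5 = 77617·290347036464004160257+352·4137·15475549041463557732 = 45071731856582838801391537,  y_5 = 77617·15475549041463557732+4137·290347036464004160257 = 2402331379802862171467853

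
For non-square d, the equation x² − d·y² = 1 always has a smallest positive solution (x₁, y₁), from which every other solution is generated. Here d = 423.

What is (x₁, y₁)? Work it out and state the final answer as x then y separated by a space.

4607 224

√423 = [20; 1,1,3,4,3,1,1,40, …], period ℓ=8 (even) → k=7
i=0: a=20 ⇒ p=20, q=1
…
i=2: a=1 ⇒ p=41, q=2
…
i=4: a=4 ⇒ p=617, q=30
i=5: a=3 ⇒ p=1995, q=97
i=6: a=1 ⇒ p=2612, q=127
i=7: a=1 ⇒ p=4607, q=224
(x₁, y₁) = (4607, 224);  4607² − 423·224² = 1 ✓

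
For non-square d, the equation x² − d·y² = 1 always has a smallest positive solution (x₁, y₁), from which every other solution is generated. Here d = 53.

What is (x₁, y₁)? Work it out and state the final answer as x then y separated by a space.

√53 = [7; 3,1,1,3,14, …], period ℓ=5 (odd) → k=9
a_0=7:  p_0=7·1+0=7,  q_0=7·0+1=1
a_1=3:  p_1=3·7+1=22,  q_1=3·1+0=3
a_2=1:  p_2=1·22+7=29,  q_2=1·3+1=4
a_3=1:  p_3=1·29+22=51,  q_3=1·4+3=7
a_4=3:  p_4=3·51+29=182,  q_4=3·7+4=25
a_5=14:  p_5=14·182+51=2599,  q_5=14·25+7=357
a_6=3:  p_6=3·2599+182=7979,  q_6=3·357+25=1096
…
a_8=1:  p_8=1·10578+7979=18557,  q_8=1·1453+1096=2549
a_9=3:  p_9=3·18557+10578=66249,  q_9=3·2549+1453=9100
fundamental: x₁=66249, y₁=9100  (since 4388930001 − 53·82810000 = 1)

66249 9100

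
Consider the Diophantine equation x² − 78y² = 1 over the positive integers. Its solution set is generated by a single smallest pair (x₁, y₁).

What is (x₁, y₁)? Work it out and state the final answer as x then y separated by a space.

√78 → a₀=8, period (1,4,1,16); ℓ=4 even so k=3
i=0: a=8 ⇒ p=8, q=1
i=1: a=1 ⇒ p=9, q=1
i=2: a=4 ⇒ p=44, q=5
i=3: a=1 ⇒ p=53, q=6
→ (53, 6).  Check: 53²=2809, 78·6²=2808, difference 1.

53 6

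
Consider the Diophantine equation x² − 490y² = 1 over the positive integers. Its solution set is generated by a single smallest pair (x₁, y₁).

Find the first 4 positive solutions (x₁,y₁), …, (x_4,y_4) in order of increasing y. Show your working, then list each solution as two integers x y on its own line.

1039681 46968
2161873163521 97663474416
4495316905044313921 203077717488555624
9347391150304592810234881 422272088792340335957472

[22; 7,2,1,4,4,4,1,2,7,44] for √490; ℓ=10 ⇒ convergent index 9
step 0: (22, 1)  from 22·(1,0) + (0,1)
…
step 2: (332, 15)  from 2·(155,7) + (22,1)
…
step 4: (2280, 103)  from 4·(487,22) + (332,15)
step 5: (9607, 434)  from 4·(2280,103) + (487,22)
step 6: (40708, 1839)  from 4·(9607,434) + (2280,103)
…
step 8: (141338, 6385)  from 2·(50315,2273) + (40708,1839)
step 9: (1039681, 46968)  from 7·(141338,6385) + (50315,2273)
fundamental: x₁=1039681, y₁=46968  (since 1080936581761 − 490·2205993024 = 1)
(x_2, y_2) = (1039681·1039681 + 490·46968·46968, 1039681·46968 + 46968·1039681) = (2161873163521, 97663474416)
(x_3, y_3) = (1039681·2161873163521 + 490·46968·97663474416, 1039681·97663474416 + 46968·2161873163521) = (4495316905044313921, 203077717488555624)
(x_4, y_4) = (1039681·4495316905044313921 + 490·46968·203077717488555624, 1039681·203077717488555624 + 46968·4495316905044313921) = (9347391150304592810234881, 422272088792340335957472)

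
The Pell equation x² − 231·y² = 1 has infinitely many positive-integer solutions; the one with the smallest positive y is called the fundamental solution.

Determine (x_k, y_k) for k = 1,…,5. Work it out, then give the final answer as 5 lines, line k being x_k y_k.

76 5
11551 760
1755676 115515
266851201 17557520
40559626876 2668627525

[15; 5,30] for √231; ℓ=2 ⇒ convergent index 1
k=0  a_k=15  p_k/q_k = 15/1
k=1  a_k=5  p_k/q_k = 76/5
(x₁, y₁) = (76, 5);  76² − 231·5² = 1 ✓
(76+5√231)^2 = 11551 + 760√231
(76+5√231)^3 = 1755676 + 115515√231
(76+5√231)^4 = 266851201 + 17557520√231
(76+5√231)^5 = 40559626876 + 2668627525√231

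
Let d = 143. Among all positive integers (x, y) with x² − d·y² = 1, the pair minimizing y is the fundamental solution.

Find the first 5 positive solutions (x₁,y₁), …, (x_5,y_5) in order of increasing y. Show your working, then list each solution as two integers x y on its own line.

12 1
287 24
6876 575
164737 13776
3946812 330049

[11; 1,22] for √143; ℓ=2 ⇒ convergent index 1
k=0  a_k=11  p_k/q_k = 11/1
k=1  a_k=1  p_k/q_k = 12/1
→ (12, 1).  Check: 12²=144, 143·1²=143, difference 1.
k=2:  x_2 = 12·12+143·1·1 = 287,  y_2 = 12·1+1·12 = 24
k=3:  x_3 = 12·287+143·1·24 = 6876,  y_3 = 12·24+1·287 = 575
k=4:  x_4 = 12·6876+143·1·575 = 164737,  y_4 = 12·575+1·6876 = 13776
k=5:  x_5 = 12·164737+143·1·13776 = 3946812,  y_5 = 12·13776+1·164737 = 330049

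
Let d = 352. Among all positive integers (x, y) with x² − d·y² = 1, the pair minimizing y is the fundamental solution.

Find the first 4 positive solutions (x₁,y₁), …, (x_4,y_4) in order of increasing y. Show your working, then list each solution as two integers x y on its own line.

[18; 1,3,5,9,5,3,1,36] for √352; ℓ=8 ⇒ convergent index 7
step 0: (18, 1)  from 18·(1,0) + (0,1)
step 1: (19, 1)  from 1·(18,1) + (1,0)
step 2: (75, 4)  from 3·(19,1) + (18,1)
step 3: (394, 21)  from 5·(75,4) + (19,1)
…
step 6: (59118, 3151)  from 3·(18499,986) + (3621,193)
step 7: (77617, 4137)  from 1·(59118,3151) + (18499,986)
→ (77617, 4137).  Check: 77617²=6024398689, 352·4137²=6024398688, difference 1.
(77617+4137√352)^2 = 12048797377 + 642203058√352
(77617+4137√352)^3 = 1870383011943601 + 99691749501435√352
(77617+4137√352)^4 = 290347036464004160257 + 15475549041463557732√352

77617 4137
12048797377 642203058
1870383011943601 99691749501435
290347036464004160257 15475549041463557732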